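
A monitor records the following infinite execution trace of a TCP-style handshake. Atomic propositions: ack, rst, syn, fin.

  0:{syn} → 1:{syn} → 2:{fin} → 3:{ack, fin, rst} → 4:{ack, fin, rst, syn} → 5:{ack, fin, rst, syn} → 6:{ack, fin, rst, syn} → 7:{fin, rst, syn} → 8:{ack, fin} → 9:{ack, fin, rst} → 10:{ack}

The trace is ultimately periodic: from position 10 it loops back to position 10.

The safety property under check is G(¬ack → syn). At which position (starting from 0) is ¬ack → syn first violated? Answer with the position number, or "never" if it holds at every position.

Check ¬ack → syn at each position in order: 0 ✓, 1 ✓.
At position 2 the labels are {fin}, so ¬ack → syn is false there. This is the first violation.

2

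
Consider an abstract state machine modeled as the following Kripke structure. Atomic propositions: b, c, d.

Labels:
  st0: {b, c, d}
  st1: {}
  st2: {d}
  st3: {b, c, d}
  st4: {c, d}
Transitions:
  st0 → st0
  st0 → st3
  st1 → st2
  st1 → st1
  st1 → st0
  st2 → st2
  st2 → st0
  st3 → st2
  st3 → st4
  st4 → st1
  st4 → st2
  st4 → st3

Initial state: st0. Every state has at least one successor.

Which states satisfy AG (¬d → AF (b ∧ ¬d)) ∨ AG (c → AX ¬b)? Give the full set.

States satisfying ¬d → AF (b ∧ ¬d): {st0, st2, st3, st4}.
States satisfying AG (¬d → AF (b ∧ ¬d)): ∅.
States satisfying c → AX ¬b: {st1, st2, st3}.
States satisfying AG (c → AX ¬b): ∅.
States satisfying AG (¬d → AF (b ∧ ¬d)) ∨ AG (c → AX ¬b): ∅.

none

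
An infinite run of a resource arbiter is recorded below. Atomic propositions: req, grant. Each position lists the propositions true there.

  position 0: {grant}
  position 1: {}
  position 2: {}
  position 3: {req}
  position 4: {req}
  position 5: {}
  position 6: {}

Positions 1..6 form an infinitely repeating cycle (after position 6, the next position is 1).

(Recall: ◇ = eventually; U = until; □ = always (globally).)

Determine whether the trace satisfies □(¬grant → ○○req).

Violated

¬grant → ○○req must hold at every position from 0 onward. It fails at position 3, so □(¬grant → ○○req) is false.
Positions where ¬grant holds: 1, 2, 3, 4, 5, 6.
Check ○○req at each: 1→ok, 2→ok, 3→fails, 4→fails, 5→fails, 6→fails.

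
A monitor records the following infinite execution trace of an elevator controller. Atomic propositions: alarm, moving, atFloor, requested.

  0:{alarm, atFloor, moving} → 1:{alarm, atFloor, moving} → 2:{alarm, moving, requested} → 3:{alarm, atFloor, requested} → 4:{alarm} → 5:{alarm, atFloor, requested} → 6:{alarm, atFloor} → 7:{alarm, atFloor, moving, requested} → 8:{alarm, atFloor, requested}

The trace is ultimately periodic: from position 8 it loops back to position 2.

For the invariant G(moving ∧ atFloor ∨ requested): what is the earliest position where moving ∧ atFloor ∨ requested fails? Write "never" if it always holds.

Check moving ∧ atFloor ∨ requested at each position in order: 0 ✓, 1 ✓, 2 ✓, 3 ✓.
At position 4 the labels are {alarm}, so moving ∧ atFloor ∨ requested is false there. This is the first violation.

4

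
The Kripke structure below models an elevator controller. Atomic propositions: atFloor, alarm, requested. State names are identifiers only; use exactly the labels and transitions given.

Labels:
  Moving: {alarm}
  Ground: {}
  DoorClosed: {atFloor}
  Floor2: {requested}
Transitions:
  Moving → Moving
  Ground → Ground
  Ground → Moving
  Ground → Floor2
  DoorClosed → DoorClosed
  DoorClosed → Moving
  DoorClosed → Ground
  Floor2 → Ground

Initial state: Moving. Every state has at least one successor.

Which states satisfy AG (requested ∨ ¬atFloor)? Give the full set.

States satisfying requested ∨ ¬atFloor: {Moving, Ground, Floor2}.
States satisfying AG (requested ∨ ¬atFloor): {Moving, Ground, Floor2}.

{Moving, Ground, Floor2}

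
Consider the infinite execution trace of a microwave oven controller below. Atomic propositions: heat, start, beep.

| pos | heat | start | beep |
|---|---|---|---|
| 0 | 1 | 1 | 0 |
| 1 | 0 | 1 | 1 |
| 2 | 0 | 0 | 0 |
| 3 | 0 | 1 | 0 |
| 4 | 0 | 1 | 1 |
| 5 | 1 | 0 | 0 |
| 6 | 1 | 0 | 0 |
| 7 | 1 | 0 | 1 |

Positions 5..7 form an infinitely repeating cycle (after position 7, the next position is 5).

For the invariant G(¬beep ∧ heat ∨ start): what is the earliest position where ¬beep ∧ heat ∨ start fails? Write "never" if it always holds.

Check ¬beep ∧ heat ∨ start at each position in order: 0 ✓, 1 ✓.
At position 2 the labels are {}, so ¬beep ∧ heat ∨ start is false there. This is the first violation.

2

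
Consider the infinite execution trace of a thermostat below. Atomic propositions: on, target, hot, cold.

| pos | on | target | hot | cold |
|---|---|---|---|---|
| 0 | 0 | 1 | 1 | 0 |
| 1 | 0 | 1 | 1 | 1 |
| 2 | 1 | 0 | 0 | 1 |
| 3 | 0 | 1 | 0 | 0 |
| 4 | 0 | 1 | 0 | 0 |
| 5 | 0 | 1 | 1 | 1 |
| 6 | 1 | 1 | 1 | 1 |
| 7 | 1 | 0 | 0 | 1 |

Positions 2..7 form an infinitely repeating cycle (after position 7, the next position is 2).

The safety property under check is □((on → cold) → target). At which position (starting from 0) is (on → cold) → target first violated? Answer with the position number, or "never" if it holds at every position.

Check (on → cold) → target at each position in order: 0 ✓, 1 ✓.
At position 2 the labels are {cold, on}, so (on → cold) → target is false there. This is the first violation.

2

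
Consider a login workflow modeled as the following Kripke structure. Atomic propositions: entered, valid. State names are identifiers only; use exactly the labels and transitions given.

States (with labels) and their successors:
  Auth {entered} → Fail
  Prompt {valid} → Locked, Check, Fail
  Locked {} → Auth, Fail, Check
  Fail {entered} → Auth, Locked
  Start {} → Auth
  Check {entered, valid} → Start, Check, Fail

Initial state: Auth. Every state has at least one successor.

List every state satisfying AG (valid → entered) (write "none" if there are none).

{Auth, Locked, Fail, Start, Check}

States satisfying valid → entered: {Auth, Locked, Fail, Start, Check}.
States satisfying AG (valid → entered): {Auth, Locked, Fail, Start, Check}.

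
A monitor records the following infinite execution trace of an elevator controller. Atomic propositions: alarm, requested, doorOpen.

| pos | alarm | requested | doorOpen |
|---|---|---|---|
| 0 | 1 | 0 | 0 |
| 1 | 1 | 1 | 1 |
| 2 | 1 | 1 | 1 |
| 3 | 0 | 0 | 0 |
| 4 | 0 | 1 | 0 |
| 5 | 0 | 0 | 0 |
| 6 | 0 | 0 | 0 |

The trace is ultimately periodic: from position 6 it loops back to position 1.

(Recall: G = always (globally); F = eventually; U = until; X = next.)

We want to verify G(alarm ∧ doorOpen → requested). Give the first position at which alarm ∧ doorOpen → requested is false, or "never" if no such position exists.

alarm ∧ doorOpen → requested holds at every position 0..6, and those are all the positions the trace ever visits, so the invariant G(alarm ∧ doorOpen → requested) is never violated.

never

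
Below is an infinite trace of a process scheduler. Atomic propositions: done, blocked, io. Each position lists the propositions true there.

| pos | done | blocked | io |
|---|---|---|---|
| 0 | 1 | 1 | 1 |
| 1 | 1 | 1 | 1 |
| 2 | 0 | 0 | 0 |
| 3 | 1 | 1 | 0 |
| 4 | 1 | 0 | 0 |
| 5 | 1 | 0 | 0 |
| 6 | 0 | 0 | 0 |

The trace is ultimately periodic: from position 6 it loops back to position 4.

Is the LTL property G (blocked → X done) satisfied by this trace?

blocked → X done must hold at every position from 0 onward. It fails at position 1, so G (blocked → X done) is false.
Positions where blocked holds: 0, 1, 3.
Check X done at each: 0→ok, 1→fails, 3→ok.

Does not hold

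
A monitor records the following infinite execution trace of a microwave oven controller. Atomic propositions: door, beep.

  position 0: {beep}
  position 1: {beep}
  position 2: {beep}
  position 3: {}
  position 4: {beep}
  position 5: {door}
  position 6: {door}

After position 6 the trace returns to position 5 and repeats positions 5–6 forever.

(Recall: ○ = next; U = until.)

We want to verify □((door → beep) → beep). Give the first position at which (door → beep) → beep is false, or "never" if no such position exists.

Check (door → beep) → beep at each position in order: 0 ✓, 1 ✓, 2 ✓.
At position 3 the labels are {}, so (door → beep) → beep is false there. This is the first violation.

3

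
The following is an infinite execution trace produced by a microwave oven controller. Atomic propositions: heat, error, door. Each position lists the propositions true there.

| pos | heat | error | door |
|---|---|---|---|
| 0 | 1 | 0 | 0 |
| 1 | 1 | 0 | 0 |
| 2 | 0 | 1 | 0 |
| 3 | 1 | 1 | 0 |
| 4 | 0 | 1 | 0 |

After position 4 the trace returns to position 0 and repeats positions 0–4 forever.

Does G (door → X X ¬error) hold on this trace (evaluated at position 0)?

Yes

door → X X ¬error holds at every position 0..4, and those are all positions ever visited, so G (door → X X ¬error) holds.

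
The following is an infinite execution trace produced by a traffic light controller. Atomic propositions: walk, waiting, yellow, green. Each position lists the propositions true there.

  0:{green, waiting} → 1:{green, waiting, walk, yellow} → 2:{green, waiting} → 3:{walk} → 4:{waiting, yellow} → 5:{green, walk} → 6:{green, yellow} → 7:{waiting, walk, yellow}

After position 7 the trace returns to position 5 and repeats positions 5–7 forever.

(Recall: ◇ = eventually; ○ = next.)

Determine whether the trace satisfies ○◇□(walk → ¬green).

The position after 0 is 1; ◇□(walk → ¬green) is false there.

No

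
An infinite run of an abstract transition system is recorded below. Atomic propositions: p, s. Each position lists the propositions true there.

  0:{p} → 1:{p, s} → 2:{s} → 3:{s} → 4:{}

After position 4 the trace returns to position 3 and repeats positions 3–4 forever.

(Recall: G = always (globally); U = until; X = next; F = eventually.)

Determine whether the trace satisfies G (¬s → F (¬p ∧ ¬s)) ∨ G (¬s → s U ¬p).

Holds

¬s → F (¬p ∧ ¬s) holds at every position 0..4, and those are all positions ever visited, so G (¬s → F (¬p ∧ ¬s)) holds.
Positions where ¬s holds: 0, 4.
Check F (¬p ∧ ¬s) at each: 0→ok, 4→ok.
¬s → s U ¬p must hold at every position from 0 onward. It fails at position 0, so G (¬s → s U ¬p) is false.
Positions where ¬s holds: 0, 4.
Check s U ¬p at each: 0→fails, 4→ok.
At position 0: G (¬s → F (¬p ∧ ¬s)) is true; G (¬s → s U ¬p) is false; so G (¬s → F (¬p ∧ ¬s)) ∨ G (¬s → s U ¬p) is true.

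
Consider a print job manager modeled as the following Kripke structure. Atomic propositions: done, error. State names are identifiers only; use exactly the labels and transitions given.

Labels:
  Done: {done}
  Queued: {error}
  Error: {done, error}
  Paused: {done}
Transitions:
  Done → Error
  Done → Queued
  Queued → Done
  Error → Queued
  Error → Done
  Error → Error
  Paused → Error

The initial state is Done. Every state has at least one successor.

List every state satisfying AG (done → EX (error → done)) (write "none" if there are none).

{Done, Queued, Error, Paused}

States satisfying done → EX (error → done): {Done, Queued, Error, Paused}.
States satisfying AG (done → EX (error → done)): {Done, Queued, Error, Paused}.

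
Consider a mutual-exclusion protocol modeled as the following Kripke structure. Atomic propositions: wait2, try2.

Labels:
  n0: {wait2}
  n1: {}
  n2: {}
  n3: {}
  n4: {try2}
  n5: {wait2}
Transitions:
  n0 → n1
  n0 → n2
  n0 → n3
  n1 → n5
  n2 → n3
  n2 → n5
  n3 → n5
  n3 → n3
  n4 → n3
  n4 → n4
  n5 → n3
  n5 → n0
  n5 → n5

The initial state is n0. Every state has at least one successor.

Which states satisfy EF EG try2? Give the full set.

States satisfying EG try2: {n4}.
States satisfying EF EG try2: {n4}.

{n4}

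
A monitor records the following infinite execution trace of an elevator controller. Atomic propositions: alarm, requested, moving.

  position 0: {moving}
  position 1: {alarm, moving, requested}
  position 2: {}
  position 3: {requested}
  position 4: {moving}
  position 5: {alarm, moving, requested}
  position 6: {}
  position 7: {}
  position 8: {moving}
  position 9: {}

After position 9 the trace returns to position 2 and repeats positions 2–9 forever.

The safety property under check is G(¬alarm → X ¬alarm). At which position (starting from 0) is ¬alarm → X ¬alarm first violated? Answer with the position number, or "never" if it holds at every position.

0

At position 0 the labels are {moving} and the next position 1 has {alarm, moving, requested}, so ¬alarm → X ¬alarm is false there. This is the first violation.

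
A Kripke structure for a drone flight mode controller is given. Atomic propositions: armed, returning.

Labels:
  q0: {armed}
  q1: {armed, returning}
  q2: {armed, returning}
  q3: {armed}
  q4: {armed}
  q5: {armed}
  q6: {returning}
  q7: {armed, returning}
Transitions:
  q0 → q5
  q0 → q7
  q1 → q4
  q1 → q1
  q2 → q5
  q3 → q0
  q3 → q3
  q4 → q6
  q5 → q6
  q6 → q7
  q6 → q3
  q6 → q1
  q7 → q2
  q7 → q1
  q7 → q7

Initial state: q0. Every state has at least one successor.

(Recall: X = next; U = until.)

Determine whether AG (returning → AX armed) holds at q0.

Yes

States satisfying returning → AX armed: {q0, q1, q2, q3, q4, q5, q6, q7}.
States satisfying AG (returning → AX armed): {q0, q1, q2, q3, q4, q5, q6, q7}.
Every state reachable from q0 satisfies returning → AX armed.
q0 ∈ Sat(AG (returning → AX armed)).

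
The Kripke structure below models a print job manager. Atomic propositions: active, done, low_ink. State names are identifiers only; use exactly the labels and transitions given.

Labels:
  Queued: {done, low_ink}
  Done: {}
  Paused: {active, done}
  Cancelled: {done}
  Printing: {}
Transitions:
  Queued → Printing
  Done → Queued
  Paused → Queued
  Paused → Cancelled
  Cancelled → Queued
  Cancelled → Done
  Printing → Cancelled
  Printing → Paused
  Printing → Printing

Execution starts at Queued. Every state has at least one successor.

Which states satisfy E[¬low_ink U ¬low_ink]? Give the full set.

{Done, Paused, Cancelled, Printing}

States satisfying ¬low_ink: {Done, Paused, Cancelled, Printing}.
States satisfying E[¬low_ink U ¬low_ink]: {Done, Paused, Cancelled, Printing}.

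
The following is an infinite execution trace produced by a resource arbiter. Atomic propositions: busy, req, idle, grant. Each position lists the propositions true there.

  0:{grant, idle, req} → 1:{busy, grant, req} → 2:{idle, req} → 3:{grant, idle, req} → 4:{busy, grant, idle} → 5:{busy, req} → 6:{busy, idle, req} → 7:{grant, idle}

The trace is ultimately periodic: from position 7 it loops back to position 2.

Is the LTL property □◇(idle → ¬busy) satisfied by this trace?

Holds

◇(idle → ¬busy) holds at every position 0..7, and those are all positions ever visited, so □◇(idle → ¬busy) holds.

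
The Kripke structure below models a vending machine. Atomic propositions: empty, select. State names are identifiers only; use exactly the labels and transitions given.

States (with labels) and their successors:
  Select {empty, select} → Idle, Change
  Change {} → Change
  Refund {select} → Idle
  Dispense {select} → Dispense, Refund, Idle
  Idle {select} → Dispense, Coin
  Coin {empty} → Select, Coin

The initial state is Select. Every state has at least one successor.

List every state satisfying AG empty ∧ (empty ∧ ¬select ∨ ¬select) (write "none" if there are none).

none

States satisfying empty: {Select, Coin}.
States satisfying AG empty: ∅.
States satisfying ¬select: {Change, Coin}.
States satisfying empty ∧ ¬select: {Coin}.
States satisfying empty ∧ ¬select ∨ ¬select: {Change, Coin}.
States satisfying AG empty ∧ (empty ∧ ¬select ∨ ¬select): ∅.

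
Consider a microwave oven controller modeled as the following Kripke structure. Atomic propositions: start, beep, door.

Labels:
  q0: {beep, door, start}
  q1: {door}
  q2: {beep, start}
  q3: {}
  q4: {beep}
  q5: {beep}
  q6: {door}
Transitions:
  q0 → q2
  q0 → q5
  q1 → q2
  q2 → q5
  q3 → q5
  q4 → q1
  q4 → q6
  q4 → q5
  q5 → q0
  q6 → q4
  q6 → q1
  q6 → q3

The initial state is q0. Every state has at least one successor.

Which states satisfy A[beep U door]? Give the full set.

States satisfying beep: {q0, q2, q4, q5}.
States satisfying door: {q0, q1, q6}.
States satisfying A[beep U door]: {q0, q1, q2, q4, q5, q6}.

{q0, q1, q2, q4, q5, q6}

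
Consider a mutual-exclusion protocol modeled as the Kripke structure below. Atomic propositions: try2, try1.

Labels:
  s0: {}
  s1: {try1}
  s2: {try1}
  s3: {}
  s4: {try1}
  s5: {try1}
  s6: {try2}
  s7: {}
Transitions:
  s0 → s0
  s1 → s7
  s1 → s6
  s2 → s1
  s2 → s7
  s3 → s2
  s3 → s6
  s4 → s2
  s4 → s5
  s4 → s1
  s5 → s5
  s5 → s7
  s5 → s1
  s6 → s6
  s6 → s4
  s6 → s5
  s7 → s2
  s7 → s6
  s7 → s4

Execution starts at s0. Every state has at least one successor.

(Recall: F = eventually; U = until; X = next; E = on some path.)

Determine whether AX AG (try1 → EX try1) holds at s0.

Satisfied

States satisfying AG (try1 → EX try1): {s0}.
States satisfying AX AG (try1 → EX try1): {s0}.
s0 ∈ Sat(AX AG (try1 → EX try1)).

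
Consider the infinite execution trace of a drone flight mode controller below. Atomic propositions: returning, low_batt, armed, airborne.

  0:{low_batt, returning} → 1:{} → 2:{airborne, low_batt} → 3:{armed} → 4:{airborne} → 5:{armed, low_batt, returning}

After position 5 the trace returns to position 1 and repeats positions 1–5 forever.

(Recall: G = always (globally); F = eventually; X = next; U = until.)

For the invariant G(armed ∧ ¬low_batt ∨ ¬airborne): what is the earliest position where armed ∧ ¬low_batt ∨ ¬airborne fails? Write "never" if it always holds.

2

Check armed ∧ ¬low_batt ∨ ¬airborne at each position in order: 0 ✓, 1 ✓.
At position 2 the labels are {airborne, low_batt}, so armed ∧ ¬low_batt ∨ ¬airborne is false there. This is the first violation.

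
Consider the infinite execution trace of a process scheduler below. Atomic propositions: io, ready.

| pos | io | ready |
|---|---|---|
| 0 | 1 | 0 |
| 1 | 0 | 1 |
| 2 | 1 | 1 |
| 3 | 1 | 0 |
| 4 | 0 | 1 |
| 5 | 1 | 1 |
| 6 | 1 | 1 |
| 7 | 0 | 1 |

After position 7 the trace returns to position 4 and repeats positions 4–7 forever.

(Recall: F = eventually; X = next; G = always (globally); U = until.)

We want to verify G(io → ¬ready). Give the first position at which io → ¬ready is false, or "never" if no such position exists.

Check io → ¬ready at each position in order: 0 ✓, 1 ✓.
At position 2 the labels are {io, ready}, so io → ¬ready is false there. This is the first violation.

2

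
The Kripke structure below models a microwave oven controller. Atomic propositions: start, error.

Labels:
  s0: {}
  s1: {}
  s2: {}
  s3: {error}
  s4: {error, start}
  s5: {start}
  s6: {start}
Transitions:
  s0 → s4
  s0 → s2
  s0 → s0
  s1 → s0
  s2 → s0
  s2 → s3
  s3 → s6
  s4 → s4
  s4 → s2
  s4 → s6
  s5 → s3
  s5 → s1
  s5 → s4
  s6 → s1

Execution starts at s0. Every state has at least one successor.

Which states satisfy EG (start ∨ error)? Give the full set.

States satisfying start ∨ error: {s3, s4, s5, s6}.
States satisfying EG (start ∨ error): {s4, s5}.

{s4, s5}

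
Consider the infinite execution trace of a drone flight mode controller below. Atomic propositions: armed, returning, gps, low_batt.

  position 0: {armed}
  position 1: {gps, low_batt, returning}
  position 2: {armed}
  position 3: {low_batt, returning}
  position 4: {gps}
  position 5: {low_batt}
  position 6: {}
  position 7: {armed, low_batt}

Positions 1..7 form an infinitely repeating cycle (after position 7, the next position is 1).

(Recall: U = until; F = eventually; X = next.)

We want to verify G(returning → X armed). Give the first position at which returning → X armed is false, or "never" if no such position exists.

Check returning → X armed at each position in order: 0 ✓, 1 ✓, 2 ✓.
At position 3 the labels are {low_batt, returning} and the next position 4 has {gps}, so returning → X armed is false there. This is the first violation.

3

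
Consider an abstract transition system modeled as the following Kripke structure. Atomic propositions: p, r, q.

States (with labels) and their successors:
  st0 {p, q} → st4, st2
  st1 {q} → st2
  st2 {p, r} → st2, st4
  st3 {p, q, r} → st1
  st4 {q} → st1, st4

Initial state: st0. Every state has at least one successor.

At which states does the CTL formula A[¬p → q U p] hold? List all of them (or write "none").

States satisfying ¬p → q: {st0, st1, st2, st3, st4}.
States satisfying p: {st0, st2, st3}.
States satisfying A[¬p → q U p]: {st0, st1, st2, st3}.

{st0, st1, st2, st3}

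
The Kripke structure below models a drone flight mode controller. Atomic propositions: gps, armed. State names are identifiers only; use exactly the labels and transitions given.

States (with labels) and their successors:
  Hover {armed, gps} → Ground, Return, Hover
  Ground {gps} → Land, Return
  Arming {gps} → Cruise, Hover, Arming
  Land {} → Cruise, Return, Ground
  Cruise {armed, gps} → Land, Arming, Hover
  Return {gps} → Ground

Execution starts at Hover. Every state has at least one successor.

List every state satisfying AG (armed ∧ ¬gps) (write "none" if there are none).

none

States satisfying armed ∧ ¬gps: ∅.
States satisfying AG (armed ∧ ¬gps): ∅.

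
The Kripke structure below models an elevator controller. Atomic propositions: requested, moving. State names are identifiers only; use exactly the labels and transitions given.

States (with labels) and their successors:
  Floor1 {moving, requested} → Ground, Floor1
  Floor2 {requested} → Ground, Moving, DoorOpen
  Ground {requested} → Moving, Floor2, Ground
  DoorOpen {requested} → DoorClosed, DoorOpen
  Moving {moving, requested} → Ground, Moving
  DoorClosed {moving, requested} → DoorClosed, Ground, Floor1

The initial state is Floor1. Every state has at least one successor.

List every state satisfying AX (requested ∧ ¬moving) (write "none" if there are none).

none

States satisfying requested ∧ ¬moving: {Floor2, Ground, DoorOpen}.
States satisfying AX (requested ∧ ¬moving): ∅.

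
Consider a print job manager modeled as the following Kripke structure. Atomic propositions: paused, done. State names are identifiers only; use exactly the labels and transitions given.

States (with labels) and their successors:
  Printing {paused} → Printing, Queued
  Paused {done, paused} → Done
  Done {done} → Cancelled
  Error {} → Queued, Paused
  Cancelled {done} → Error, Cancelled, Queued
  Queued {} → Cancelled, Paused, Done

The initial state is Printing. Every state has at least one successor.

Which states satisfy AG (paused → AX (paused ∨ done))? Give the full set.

{Paused, Done, Error, Cancelled, Queued}

States satisfying paused → AX (paused ∨ done): {Paused, Done, Error, Cancelled, Queued}.
States satisfying AG (paused → AX (paused ∨ done)): {Paused, Done, Error, Cancelled, Queued}.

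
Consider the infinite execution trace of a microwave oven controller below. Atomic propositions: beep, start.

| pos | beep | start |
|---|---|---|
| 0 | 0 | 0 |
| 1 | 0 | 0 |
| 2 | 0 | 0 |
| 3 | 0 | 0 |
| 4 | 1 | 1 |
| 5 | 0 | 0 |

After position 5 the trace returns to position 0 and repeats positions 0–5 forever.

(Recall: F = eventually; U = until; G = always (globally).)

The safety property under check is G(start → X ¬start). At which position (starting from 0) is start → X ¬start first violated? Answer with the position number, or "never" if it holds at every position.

never

start → X ¬start holds at every position 0..5, and those are all the positions the trace ever visits, so the invariant G(start → X ¬start) is never violated.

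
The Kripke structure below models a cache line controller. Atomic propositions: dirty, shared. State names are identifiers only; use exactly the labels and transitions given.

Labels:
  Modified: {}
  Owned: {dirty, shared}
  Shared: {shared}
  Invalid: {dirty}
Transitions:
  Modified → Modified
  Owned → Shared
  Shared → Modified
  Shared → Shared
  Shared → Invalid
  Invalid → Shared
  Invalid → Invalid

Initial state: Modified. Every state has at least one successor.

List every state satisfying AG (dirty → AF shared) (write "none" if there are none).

States satisfying dirty → AF shared: {Modified, Owned, Shared}.
States satisfying AG (dirty → AF shared): {Modified}.

{Modified}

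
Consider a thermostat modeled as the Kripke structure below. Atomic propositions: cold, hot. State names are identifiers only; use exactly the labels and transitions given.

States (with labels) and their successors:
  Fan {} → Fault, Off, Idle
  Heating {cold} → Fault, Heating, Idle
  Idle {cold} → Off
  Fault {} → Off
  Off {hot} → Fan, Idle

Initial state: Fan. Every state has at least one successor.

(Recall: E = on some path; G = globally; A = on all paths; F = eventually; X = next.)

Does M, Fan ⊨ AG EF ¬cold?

States satisfying EF ¬cold: {Fan, Heating, Idle, Fault, Off}.
States satisfying AG EF ¬cold: {Fan, Heating, Idle, Fault, Off}.
Every state reachable from Fan satisfies EF ¬cold.
Fan ∈ Sat(AG EF ¬cold).

Holds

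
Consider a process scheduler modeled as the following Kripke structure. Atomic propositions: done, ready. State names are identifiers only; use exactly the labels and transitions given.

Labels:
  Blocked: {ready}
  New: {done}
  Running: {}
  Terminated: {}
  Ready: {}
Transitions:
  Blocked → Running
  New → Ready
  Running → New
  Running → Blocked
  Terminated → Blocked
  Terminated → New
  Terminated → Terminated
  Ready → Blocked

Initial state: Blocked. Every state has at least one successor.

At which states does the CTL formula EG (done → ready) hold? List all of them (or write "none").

States satisfying done → ready: {Blocked, Running, Terminated, Ready}.
States satisfying EG (done → ready): {Blocked, Running, Terminated, Ready}.

{Blocked, Running, Terminated, Ready}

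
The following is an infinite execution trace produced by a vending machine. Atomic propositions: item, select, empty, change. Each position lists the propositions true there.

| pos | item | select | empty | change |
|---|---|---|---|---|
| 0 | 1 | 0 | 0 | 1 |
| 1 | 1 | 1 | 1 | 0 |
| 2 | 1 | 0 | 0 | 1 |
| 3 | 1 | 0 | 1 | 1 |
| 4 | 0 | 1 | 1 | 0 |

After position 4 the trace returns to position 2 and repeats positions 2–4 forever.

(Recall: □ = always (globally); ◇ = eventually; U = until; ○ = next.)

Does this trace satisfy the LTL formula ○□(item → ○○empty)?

Does not hold

The position after 0 is 1; □(item → ○○empty) is false there.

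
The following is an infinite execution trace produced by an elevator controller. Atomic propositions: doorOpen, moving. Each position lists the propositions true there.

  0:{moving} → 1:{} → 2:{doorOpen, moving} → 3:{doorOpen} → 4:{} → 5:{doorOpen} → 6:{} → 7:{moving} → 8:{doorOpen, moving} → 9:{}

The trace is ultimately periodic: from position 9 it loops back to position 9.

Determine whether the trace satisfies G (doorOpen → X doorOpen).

doorOpen → X doorOpen must hold at every position from 0 onward. It fails at position 3, so G (doorOpen → X doorOpen) is false.
Positions where doorOpen holds: 2, 3, 5, 8.
Check X doorOpen at each: 2→ok, 3→fails, 5→fails, 8→fails.

Violated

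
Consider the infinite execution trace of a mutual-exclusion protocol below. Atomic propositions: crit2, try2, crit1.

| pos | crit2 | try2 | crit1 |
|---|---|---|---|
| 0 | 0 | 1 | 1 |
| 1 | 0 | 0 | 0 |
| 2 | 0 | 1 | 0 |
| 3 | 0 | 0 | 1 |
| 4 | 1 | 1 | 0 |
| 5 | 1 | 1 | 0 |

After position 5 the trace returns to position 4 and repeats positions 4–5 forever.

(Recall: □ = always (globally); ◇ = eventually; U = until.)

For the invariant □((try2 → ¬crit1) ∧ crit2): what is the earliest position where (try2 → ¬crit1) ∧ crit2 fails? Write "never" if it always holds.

0

At position 0 the labels are {crit1, try2}, so (try2 → ¬crit1) ∧ crit2 is false there. This is the first violation.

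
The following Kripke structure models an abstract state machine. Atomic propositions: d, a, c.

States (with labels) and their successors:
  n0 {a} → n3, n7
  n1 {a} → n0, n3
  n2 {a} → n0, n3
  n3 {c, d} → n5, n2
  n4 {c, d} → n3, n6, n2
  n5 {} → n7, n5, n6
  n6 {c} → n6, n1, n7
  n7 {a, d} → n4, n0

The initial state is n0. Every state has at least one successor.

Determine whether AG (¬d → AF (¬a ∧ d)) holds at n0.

States satisfying ¬d → AF (¬a ∧ d): {n3, n4, n7}.
States satisfying AG (¬d → AF (¬a ∧ d)): ∅.
n0 is reachable from n0 and violates ¬d → AF (¬a ∧ d), so AG fails at n0.
n0 ∉ Sat(AG (¬d → AF (¬a ∧ d))).

Does not hold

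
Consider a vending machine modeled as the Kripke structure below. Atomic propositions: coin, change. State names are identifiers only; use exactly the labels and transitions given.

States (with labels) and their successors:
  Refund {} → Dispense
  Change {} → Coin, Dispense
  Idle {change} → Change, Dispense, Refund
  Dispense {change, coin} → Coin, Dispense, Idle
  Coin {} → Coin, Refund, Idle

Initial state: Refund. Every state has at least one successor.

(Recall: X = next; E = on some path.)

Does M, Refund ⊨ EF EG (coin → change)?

Holds

States satisfying EG (coin → change): {Refund, Change, Idle, Dispense, Coin}.
States satisfying EF EG (coin → change): {Refund, Change, Idle, Dispense, Coin}.
Some path from Refund reaches a state where EG (coin → change) holds.
Refund ∈ Sat(EF EG (coin → change)).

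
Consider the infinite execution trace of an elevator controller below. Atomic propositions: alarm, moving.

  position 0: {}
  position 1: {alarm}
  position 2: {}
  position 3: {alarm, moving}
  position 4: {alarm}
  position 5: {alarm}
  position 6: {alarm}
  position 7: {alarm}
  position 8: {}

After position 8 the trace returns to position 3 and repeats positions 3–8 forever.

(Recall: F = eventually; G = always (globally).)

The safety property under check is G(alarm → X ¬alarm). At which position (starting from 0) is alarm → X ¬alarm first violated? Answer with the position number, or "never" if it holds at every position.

3

Check alarm → X ¬alarm at each position in order: 0 ✓, 1 ✓, 2 ✓.
At position 3 the labels are {alarm, moving} and the next position 4 has {alarm}, so alarm → X ¬alarm is false there. This is the first violation.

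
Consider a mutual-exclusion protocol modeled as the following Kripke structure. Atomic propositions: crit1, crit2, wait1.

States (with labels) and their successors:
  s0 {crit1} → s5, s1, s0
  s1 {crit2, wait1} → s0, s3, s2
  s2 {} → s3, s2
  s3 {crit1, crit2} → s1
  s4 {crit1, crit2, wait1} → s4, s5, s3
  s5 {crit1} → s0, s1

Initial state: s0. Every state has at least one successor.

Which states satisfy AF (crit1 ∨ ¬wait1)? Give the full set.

States satisfying crit1 ∨ ¬wait1: {s0, s2, s3, s4, s5}.
States satisfying AF (crit1 ∨ ¬wait1): {s0, s1, s2, s3, s4, s5}.

{s0, s1, s2, s3, s4, s5}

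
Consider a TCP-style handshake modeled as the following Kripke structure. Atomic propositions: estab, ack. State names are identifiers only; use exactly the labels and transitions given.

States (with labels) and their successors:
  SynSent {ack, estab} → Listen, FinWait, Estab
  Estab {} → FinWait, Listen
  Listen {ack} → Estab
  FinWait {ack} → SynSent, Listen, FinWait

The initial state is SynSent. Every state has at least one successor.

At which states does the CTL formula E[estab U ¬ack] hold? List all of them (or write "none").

{SynSent, Estab}

States satisfying estab: {SynSent}.
States satisfying ¬ack: {Estab}.
States satisfying E[estab U ¬ack]: {SynSent, Estab}.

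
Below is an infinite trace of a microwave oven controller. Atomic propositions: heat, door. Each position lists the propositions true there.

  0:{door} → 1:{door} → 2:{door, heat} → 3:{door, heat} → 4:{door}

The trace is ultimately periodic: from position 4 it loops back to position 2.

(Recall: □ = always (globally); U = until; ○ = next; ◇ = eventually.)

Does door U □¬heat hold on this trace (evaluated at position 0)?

□¬heat never holds along the trace, so door U □¬heat is false.

Violated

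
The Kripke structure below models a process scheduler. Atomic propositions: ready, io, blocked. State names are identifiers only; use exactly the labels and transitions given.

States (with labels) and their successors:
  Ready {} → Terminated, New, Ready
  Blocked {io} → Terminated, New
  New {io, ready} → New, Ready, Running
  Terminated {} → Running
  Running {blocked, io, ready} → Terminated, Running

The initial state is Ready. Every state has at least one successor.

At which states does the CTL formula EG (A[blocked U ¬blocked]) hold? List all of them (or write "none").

{Ready, Blocked, New}

States satisfying A[blocked U ¬blocked]: {Ready, Blocked, New, Terminated}.
States satisfying EG (A[blocked U ¬blocked]): {Ready, Blocked, New}.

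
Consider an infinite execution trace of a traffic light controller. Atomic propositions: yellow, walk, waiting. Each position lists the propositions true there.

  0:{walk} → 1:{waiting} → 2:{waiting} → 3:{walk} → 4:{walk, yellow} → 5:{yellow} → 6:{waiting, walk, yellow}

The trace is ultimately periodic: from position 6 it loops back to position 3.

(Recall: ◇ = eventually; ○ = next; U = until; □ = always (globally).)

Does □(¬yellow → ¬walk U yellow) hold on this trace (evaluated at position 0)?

¬yellow → ¬walk U yellow must hold at every position from 0 onward. It fails at position 0, so □(¬yellow → ¬walk U yellow) is false.
Positions where ¬yellow holds: 0, 1, 2, 3.
Check ¬walk U yellow at each: 0→fails, 1→fails, 2→fails, 3→fails.

Violated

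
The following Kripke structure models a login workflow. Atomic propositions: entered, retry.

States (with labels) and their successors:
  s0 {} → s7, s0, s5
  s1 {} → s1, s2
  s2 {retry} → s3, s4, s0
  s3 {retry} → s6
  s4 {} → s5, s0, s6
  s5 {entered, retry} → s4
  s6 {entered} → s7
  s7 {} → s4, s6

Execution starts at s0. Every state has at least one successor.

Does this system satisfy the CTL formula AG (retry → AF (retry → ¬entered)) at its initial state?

Holds

States satisfying retry → AF (retry → ¬entered): {s0, s1, s2, s3, s4, s5, s6, s7}.
States satisfying AG (retry → AF (retry → ¬entered)): {s0, s1, s2, s3, s4, s5, s6, s7}.
Every state reachable from s0 satisfies retry → AF (retry → ¬entered).
s0 ∈ Sat(AG (retry → AF (retry → ¬entered))).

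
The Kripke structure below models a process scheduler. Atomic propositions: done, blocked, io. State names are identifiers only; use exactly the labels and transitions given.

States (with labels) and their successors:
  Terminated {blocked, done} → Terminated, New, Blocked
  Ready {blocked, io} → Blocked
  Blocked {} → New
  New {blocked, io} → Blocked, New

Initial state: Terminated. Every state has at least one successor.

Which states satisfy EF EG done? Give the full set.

States satisfying EG done: {Terminated}.
States satisfying EF EG done: {Terminated}.

{Terminated}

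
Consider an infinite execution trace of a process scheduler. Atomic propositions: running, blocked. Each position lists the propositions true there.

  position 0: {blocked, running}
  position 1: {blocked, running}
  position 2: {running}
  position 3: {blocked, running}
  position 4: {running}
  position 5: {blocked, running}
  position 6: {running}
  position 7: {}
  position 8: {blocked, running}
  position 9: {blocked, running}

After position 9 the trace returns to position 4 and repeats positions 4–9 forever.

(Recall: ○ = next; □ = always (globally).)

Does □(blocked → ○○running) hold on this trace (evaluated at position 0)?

blocked → ○○running must hold at every position from 0 onward. It fails at position 5, so □(blocked → ○○running) is false.
Positions where blocked holds: 0, 1, 3, 5, 8, 9.
Check ○○running at each: 0→ok, 1→ok, 3→ok, 5→fails, 8→ok, 9→ok.

No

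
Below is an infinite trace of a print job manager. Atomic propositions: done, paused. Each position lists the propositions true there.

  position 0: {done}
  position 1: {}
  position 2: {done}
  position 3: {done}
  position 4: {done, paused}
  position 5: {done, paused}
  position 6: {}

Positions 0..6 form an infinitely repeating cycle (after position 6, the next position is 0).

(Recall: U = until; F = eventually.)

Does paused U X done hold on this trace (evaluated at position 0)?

Violated

Walking from position 0: at position 0, X done has not yet held and paused fails, so paused U X done is false.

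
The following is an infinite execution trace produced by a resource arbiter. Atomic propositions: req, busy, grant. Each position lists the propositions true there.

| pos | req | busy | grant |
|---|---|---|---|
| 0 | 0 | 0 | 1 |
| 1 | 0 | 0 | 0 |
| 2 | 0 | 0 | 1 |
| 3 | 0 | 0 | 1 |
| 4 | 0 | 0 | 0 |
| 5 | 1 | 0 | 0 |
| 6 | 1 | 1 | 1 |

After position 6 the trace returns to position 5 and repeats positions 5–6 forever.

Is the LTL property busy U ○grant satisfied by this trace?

Walking from position 0: at position 0, ○grant has not yet held and busy fails, so busy U ○grant is false.

Violated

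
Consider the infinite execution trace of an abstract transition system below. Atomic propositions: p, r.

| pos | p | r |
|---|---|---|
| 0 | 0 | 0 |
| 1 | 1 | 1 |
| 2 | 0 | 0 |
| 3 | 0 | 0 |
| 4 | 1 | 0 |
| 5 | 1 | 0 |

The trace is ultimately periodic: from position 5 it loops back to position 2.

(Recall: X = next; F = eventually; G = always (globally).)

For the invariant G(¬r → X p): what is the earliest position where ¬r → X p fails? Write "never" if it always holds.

Check ¬r → X p at each position in order: 0 ✓, 1 ✓.
At position 2 the labels are {} and the next position 3 has {}, so ¬r → X p is false there. This is the first violation.

2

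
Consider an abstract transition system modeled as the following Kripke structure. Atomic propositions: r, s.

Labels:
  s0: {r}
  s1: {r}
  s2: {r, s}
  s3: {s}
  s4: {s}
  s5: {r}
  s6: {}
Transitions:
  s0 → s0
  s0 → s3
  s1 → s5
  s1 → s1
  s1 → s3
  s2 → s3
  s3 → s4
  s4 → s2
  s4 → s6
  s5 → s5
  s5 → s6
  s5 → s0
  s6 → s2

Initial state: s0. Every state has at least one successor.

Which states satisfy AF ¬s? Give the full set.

{s0, s1, s5, s6}

States satisfying ¬s: {s0, s1, s5, s6}.
States satisfying AF ¬s: {s0, s1, s5, s6}.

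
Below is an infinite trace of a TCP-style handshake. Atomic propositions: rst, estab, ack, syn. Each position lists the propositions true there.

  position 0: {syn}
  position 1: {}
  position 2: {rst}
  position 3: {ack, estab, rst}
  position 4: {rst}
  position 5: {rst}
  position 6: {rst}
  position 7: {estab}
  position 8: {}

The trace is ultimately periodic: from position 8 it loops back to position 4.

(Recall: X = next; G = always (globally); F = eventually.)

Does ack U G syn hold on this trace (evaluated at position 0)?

Walking from position 0: at position 0, G syn has not yet held and ack fails, so ack U G syn is false.

No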